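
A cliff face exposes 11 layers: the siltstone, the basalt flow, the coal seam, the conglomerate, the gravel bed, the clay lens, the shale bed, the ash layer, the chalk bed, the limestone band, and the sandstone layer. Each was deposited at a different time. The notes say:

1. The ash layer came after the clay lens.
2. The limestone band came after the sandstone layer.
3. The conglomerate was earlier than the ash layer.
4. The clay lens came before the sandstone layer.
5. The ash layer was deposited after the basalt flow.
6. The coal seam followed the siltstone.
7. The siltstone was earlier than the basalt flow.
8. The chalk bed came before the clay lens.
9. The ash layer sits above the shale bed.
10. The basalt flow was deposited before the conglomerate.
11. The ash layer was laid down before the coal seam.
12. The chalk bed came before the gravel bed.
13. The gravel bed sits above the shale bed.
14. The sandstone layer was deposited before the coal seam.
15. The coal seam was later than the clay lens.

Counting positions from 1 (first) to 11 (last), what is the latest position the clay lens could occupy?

7

The clay lens must come before the ash layer, the coal seam, the limestone band, and the sandstone layer — 4 layers forced after it.
Everything else can be placed before the clay lens in some valid order, so the clay lens can sit as late as position 11 − 4 = 7.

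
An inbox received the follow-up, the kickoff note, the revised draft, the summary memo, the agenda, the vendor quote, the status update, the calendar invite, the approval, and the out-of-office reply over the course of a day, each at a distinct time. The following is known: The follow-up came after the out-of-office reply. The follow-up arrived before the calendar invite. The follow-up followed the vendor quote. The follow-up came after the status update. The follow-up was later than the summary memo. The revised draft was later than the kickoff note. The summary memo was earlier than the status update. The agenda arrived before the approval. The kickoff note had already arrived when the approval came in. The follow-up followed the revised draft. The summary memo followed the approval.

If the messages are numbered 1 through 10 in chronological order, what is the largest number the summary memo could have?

7

The summary memo must come before the calendar invite, the follow-up, and the status update — 3 messages forced after it.
Everything else can be placed before the summary memo in some valid order, so the summary memo can sit as late as position 10 − 3 = 7.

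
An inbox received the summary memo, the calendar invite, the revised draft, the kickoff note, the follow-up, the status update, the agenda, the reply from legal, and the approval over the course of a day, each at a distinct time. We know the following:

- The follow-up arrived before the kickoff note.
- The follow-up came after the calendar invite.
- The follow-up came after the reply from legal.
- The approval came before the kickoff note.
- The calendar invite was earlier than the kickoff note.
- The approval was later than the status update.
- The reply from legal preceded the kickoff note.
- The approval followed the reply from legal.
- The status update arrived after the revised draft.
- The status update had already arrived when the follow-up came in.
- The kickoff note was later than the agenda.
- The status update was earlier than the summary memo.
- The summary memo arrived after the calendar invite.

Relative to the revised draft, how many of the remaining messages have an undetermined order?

Forced after the revised draft: the approval, the follow-up, the kickoff note, the status update, and the summary memo.
That leaves the agenda, the calendar invite, and the reply from legal with no forced order relative to the revised draft — 3.

3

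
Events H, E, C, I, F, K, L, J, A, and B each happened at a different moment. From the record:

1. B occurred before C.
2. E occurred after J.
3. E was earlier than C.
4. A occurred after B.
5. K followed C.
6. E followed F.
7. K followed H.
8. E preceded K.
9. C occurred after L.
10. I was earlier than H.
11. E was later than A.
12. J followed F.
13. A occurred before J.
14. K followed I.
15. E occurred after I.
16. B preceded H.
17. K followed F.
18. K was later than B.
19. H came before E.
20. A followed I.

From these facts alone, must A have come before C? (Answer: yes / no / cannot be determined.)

yes

Chain the constraints: A → E → C. Each link is directly stated, so A comes before C.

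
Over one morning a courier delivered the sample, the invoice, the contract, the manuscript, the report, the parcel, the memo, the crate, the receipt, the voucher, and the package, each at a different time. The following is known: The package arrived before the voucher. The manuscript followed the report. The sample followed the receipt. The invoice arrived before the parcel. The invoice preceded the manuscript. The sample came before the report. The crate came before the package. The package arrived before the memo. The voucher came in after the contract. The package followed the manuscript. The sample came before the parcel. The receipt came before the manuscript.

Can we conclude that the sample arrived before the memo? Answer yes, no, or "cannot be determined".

Chain the constraints: the sample → the report → the manuscript → the package → the memo. Each link is directly stated, so the sample comes before the memo.

yes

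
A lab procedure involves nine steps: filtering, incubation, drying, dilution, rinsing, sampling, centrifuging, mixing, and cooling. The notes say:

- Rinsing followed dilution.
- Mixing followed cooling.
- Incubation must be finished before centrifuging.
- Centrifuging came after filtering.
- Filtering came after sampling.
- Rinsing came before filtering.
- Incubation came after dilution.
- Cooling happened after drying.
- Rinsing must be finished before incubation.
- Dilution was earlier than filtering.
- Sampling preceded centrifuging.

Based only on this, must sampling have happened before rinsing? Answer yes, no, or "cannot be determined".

cannot be determined

No chain of stated constraints runs from sampling to rinsing, and none runs from rinsing to sampling either.
So the relative order of sampling and rinsing is not fixed by the given facts.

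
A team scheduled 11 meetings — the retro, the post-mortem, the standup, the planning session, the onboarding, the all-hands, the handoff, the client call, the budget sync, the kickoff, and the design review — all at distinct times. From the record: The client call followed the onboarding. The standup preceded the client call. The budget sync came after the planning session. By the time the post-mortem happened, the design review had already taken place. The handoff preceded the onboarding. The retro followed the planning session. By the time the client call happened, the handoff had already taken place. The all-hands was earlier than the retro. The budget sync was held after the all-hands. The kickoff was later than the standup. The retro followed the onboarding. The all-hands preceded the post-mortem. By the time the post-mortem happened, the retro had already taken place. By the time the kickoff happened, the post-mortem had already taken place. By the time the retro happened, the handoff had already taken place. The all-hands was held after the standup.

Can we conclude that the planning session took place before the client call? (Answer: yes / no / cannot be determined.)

No chain of stated constraints runs from the planning session to the client call, and none runs from the client call to the planning session either.
So the relative order of the planning session and the client call is not fixed by the given facts.

cannot be determined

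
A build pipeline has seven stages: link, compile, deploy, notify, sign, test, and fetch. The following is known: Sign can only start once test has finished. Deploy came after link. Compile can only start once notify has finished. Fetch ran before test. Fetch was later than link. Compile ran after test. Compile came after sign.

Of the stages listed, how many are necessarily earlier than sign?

3

Directly stated before sign: test.
Fetch reaches sign via fetch → test → sign.
Link reaches sign via link → fetch → test → sign.
No chain forces compile (or any of the others) ahead of sign.
That's fetch, link, and test — 3 in all.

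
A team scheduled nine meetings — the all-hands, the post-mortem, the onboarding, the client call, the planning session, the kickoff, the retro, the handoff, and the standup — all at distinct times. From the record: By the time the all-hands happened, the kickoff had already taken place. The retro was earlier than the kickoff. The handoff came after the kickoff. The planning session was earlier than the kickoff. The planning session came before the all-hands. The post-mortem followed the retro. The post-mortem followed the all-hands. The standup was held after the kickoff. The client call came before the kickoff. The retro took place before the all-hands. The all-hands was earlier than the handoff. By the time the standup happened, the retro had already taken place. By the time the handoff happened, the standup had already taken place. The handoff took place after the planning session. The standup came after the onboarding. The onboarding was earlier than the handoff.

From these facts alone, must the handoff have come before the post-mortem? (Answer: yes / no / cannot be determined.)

No chain of stated constraints runs from the handoff to the post-mortem, and none runs from the post-mortem to the handoff either.
So the relative order of the handoff and the post-mortem is not fixed by the given facts.

cannot be determined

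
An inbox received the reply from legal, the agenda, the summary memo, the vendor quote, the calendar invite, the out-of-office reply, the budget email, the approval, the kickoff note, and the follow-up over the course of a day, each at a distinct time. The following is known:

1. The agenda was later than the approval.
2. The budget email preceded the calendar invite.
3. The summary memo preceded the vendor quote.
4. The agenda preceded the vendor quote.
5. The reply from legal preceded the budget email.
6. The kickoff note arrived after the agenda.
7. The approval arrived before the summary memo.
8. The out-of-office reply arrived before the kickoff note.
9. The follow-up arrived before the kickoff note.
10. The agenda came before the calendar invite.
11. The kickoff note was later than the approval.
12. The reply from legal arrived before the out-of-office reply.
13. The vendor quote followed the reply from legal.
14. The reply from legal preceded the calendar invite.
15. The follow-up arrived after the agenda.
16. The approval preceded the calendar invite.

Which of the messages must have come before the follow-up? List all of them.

Directly stated before the follow-up: the agenda.
The approval reaches the follow-up via the approval → the agenda → the follow-up.
No chain forces the reply from legal (or any of the others) ahead of the follow-up.

the agenda, the approval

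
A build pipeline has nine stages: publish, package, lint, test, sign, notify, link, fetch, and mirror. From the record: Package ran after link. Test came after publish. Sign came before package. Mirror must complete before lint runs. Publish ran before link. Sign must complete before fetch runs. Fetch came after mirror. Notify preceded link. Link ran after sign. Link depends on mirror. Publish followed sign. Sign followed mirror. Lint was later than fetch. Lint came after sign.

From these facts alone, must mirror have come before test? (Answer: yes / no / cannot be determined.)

Chain the constraints: mirror → sign → publish → test. Each link is directly stated, so mirror comes before test.

yes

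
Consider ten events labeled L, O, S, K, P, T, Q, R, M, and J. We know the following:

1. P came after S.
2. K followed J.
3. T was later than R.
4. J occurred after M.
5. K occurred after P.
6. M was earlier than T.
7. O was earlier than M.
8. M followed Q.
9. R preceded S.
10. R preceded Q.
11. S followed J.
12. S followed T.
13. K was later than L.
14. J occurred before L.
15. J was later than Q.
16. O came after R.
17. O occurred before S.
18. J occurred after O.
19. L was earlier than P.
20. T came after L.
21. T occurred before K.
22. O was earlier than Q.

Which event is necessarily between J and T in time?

Tracing the constraints gives J → L → T, so L sits after J and before T.
No other event is forced both after J and before T.

L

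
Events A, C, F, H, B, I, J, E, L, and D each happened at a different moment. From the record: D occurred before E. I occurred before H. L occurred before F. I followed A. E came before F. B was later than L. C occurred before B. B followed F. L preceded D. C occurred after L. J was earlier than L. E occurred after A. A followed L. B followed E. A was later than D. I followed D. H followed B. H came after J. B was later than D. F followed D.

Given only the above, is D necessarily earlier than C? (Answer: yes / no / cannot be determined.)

No chain of stated constraints runs from D to C, and none runs from C to D either.
So the relative order of D and C is not fixed by the given facts.

cannot be determined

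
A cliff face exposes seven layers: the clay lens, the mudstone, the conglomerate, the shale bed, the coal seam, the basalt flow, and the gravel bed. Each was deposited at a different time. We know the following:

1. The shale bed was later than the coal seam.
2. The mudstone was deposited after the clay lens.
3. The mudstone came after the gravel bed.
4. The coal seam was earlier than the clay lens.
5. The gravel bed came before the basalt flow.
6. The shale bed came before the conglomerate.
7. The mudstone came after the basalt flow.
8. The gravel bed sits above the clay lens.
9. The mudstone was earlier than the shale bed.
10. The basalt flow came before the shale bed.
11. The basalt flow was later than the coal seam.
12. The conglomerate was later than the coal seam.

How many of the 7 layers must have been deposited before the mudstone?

4

Directly stated before the mudstone: the basalt flow, the clay lens, and the gravel bed.
The coal seam reaches the mudstone via the coal seam → the clay lens → the mudstone.
No chain forces the shale bed (or any of the others) ahead of the mudstone.
That's the basalt flow, the clay lens, the coal seam, and the gravel bed — 4 in all.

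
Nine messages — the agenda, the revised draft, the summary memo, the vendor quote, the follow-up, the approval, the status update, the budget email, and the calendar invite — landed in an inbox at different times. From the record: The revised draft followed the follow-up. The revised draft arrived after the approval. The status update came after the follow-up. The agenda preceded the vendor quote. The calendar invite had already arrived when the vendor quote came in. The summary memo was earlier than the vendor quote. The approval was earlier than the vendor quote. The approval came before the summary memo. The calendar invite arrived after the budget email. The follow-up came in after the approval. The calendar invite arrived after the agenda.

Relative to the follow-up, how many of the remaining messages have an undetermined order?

5

Forced before the follow-up: the approval; forced after the follow-up: the revised draft and the status update.
That leaves the agenda, the budget email, the calendar invite, the summary memo, and the vendor quote with no forced order relative to the follow-up — 5.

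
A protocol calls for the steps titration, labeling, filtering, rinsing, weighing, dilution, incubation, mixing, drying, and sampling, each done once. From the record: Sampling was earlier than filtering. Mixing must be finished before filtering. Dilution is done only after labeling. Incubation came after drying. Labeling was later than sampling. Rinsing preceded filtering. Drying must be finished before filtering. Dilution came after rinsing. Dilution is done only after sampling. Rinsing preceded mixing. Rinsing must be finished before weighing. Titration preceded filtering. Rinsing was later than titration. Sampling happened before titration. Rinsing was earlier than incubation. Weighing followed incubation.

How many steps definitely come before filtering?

Directly stated before filtering: drying, mixing, rinsing, sampling, and titration.
That's drying, mixing, rinsing, sampling, and titration — 5 in all.

5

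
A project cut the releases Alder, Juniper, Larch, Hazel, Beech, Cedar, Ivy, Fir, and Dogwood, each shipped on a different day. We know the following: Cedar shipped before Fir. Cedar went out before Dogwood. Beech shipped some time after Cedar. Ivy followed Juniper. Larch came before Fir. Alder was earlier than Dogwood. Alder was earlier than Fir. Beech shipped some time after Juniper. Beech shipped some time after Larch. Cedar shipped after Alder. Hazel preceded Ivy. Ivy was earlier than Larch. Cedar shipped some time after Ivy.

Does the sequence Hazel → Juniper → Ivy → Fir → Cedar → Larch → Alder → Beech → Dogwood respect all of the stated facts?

The constraints require Alder before Fir, but in the proposed sequence Fir appears ahead of Alder. That one violation is enough.

no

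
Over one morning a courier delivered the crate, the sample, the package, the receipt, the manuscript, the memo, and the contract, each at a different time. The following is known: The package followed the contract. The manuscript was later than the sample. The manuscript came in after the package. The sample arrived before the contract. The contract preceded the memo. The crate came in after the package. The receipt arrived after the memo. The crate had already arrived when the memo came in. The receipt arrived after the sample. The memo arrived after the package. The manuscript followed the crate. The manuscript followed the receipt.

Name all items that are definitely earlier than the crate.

Directly stated before the crate: the package.
The contract reaches the crate via the contract → the package → the crate.
The sample reaches the crate via the sample → the contract → the package → the crate.

the contract, the package, the sample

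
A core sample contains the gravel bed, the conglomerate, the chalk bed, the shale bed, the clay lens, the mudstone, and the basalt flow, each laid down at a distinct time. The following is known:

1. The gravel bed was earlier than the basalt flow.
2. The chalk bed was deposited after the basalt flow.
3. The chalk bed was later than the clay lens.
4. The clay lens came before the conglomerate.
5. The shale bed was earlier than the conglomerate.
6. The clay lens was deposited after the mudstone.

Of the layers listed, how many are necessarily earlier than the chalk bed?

Directly stated before the chalk bed: the basalt flow and the clay lens.
The gravel bed reaches the chalk bed via the gravel bed → the basalt flow → the chalk bed.
The mudstone reaches the chalk bed via the mudstone → the clay lens → the chalk bed.
No chain forces the shale bed (or any of the others) ahead of the chalk bed.
That's the basalt flow, the clay lens, the gravel bed, and the mudstone — 4 in all.

4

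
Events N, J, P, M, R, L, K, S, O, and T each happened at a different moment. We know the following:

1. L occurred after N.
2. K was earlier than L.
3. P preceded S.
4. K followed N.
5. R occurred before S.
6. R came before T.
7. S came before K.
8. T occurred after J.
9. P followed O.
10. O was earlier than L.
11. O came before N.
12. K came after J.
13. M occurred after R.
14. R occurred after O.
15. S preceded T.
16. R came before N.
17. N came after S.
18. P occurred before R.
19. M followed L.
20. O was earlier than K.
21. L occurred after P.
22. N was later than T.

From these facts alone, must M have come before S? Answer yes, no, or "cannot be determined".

Tracing the constraints gives S → N → L → M, so S must come before M.
That means M cannot be before S.

no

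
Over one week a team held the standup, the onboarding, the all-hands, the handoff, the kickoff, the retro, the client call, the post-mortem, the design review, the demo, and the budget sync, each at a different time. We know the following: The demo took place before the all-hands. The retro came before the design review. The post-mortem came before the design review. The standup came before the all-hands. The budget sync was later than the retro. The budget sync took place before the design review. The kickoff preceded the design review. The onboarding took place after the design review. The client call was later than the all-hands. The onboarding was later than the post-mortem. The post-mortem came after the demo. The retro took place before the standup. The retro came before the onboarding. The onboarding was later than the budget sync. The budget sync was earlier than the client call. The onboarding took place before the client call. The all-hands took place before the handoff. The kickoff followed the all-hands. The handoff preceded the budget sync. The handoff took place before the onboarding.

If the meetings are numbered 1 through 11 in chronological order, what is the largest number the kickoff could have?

The kickoff must come before the client call, the design review, and the onboarding — 3 meetings forced after it.
Everything else can be placed before the kickoff in some valid order, so the kickoff can sit as late as position 11 − 3 = 8.

8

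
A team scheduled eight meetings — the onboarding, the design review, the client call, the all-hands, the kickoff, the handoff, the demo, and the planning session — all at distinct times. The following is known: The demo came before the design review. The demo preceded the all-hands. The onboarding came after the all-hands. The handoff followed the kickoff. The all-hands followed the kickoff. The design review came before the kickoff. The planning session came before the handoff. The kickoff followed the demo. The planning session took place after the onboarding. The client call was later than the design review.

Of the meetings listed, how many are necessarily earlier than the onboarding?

Directly stated before the onboarding: the all-hands.
The demo reaches the onboarding via the demo → the all-hands → the onboarding.
The design review reaches the onboarding via the design review → the kickoff → the all-hands → the onboarding.
The kickoff reaches the onboarding via the kickoff → the all-hands → the onboarding.
No chain forces the client call (or any of the others) ahead of the onboarding.
That's the all-hands, the demo, the design review, and the kickoff — 4 in all.

4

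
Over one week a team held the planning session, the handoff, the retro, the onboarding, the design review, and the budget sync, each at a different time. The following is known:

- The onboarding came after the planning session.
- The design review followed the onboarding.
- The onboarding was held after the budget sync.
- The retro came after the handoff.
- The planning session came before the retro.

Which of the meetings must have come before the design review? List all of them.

the budget sync, the onboarding, the planning session

Directly stated before the design review: the onboarding.
The budget sync reaches the design review via the budget sync → the onboarding → the design review.
The planning session reaches the design review via the planning session → the onboarding → the design review.
No chain forces the handoff (or any of the others) ahead of the design review.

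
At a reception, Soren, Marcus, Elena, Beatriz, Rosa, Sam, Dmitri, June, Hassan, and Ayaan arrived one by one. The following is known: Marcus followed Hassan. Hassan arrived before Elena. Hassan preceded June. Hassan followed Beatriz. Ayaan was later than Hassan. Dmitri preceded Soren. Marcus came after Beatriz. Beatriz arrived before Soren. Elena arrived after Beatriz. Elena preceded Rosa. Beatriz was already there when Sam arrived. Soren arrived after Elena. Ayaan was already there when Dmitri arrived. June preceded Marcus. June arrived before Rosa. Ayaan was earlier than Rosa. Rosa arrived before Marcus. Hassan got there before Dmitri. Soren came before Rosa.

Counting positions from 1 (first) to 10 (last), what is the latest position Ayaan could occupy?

Ayaan must come before Dmitri, Marcus, Rosa, and Soren — 4 guests forced after them.
Everything else can be placed before Ayaan in some valid order, so Ayaan can sit as late as position 10 − 4 = 6.

6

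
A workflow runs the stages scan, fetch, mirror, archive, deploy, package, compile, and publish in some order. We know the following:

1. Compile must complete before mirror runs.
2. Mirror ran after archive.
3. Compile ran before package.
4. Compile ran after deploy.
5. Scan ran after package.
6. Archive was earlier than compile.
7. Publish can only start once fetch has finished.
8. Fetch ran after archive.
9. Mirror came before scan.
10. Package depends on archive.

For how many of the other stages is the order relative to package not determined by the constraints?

3

Forced before package: archive, compile, and deploy; forced after package: scan.
That leaves fetch, mirror, and publish with no forced order relative to package — 3.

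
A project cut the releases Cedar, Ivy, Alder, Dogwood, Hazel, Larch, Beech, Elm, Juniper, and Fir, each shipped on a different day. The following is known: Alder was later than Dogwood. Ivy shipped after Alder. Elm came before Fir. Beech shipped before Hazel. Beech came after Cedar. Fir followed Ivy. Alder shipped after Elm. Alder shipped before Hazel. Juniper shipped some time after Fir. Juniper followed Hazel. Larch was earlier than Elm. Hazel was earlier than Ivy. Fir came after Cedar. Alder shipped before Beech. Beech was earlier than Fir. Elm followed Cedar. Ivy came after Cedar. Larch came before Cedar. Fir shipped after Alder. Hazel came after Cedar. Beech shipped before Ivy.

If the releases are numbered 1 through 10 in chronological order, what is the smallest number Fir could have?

Alder, Beech, Cedar, Dogwood, Elm, Hazel, Ivy, and Larch must all come before Fir — 8 forced predecessors.
Nothing else is forced ahead of Fir, so its earliest slot is position 8 + 1 = 9.

9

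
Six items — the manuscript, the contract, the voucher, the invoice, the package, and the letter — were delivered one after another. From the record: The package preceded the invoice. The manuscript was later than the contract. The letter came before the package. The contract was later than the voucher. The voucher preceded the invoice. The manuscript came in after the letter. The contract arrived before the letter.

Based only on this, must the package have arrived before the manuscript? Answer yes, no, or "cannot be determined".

No chain of stated constraints runs from the package to the manuscript, and none runs from the manuscript to the package either.
So the relative order of the package and the manuscript is not fixed by the given facts.

cannot be determined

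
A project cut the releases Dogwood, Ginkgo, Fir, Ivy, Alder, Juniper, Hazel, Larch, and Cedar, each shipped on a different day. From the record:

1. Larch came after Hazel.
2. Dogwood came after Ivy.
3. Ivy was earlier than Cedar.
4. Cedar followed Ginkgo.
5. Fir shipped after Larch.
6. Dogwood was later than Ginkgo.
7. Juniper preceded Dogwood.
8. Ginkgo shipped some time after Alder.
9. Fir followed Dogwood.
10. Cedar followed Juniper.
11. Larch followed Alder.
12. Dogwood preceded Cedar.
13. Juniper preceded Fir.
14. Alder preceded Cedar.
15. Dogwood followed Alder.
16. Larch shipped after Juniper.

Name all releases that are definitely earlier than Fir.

Alder, Dogwood, Ginkgo, Hazel, Ivy, Juniper, Larch

Directly stated before Fir: Dogwood, Juniper, and Larch.
Alder reaches Fir via Alder → Larch → Fir.
Ginkgo reaches Fir via Ginkgo → Dogwood → Fir.
Hazel reaches Fir via Hazel → Larch → Fir.
Likewise Ivy reaches Fir by chaining the stated constraints.
No chain forces Cedar ahead of Fir.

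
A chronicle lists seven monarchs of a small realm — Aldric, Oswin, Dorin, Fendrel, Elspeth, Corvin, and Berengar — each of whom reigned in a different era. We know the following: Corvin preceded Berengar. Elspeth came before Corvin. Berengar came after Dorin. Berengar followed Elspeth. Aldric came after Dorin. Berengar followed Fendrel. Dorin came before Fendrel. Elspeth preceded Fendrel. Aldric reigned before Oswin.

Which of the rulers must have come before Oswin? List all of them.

Aldric, Dorin

Directly stated before Oswin: Aldric.
Dorin reaches Oswin via Dorin → Aldric → Oswin.
No chain forces Corvin (or any of the others) ahead of Oswin.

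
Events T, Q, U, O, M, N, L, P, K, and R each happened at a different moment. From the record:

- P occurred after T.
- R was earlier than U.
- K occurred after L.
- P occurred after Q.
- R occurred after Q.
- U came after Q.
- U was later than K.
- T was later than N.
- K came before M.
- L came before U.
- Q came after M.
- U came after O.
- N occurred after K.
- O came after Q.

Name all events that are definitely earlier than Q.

Directly stated before Q: M.
K reaches Q via K → M → Q.
L reaches Q via L → K → M → Q.
No chain forces U (or any of the others) ahead of Q.

K, L, M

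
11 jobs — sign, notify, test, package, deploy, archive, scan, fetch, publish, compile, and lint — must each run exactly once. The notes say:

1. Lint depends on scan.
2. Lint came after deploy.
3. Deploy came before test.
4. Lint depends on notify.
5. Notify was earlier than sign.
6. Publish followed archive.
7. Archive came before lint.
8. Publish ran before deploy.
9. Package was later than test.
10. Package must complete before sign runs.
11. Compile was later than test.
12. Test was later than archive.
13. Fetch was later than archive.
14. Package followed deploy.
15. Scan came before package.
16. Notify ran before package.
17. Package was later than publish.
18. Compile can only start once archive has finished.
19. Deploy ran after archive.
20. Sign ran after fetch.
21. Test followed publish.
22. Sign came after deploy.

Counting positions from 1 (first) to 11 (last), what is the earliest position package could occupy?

7

Archive, deploy, notify, publish, scan, and test must all come before package — 6 forced predecessors.
Nothing else is forced ahead of package, so its earliest slot is position 6 + 1 = 7.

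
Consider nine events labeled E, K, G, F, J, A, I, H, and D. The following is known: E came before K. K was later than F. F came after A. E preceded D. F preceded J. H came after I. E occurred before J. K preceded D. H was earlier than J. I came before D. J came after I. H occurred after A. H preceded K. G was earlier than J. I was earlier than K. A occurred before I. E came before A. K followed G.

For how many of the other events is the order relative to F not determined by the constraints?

Forced before F: A and E; forced after F: D, J, and K.
That leaves G, H, and I with no forced order relative to F — 3.

3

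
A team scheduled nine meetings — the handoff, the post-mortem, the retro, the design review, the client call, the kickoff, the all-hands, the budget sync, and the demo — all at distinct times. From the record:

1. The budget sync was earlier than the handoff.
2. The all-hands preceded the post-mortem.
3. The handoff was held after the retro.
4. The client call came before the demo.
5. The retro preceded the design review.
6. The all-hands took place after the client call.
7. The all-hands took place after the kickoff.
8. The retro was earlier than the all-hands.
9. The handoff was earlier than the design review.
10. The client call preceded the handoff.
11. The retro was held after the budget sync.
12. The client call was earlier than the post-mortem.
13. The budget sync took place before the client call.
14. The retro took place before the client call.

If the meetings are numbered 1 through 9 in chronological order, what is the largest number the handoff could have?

The handoff must come before the design review — 1 meeting forced after it.
Everything else can be placed before the handoff in some valid order, so the handoff can sit as late as position 9 − 1 = 8.

8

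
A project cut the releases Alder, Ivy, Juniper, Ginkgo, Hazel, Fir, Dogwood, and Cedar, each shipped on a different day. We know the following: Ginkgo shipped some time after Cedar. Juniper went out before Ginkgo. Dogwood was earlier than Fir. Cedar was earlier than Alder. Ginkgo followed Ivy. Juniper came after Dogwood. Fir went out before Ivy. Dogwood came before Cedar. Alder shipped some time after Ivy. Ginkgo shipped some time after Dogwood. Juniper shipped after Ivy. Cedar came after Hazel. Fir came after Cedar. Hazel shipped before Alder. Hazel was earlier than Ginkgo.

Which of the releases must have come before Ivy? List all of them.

Directly stated before Ivy: Fir.
Cedar reaches Ivy via Cedar → Fir → Ivy.
Dogwood reaches Ivy via Dogwood → Fir → Ivy.
Hazel reaches Ivy via Hazel → Cedar → Fir → Ivy.

Cedar, Dogwood, Fir, Hazel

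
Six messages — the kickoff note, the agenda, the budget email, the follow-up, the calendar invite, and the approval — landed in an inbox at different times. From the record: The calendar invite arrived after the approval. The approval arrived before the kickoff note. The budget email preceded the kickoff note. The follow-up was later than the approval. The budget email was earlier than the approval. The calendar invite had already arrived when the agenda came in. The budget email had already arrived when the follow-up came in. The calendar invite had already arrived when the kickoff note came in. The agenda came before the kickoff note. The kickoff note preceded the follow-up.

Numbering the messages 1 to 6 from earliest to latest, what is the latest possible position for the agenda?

The agenda must come before the follow-up and the kickoff note — 2 messages forced after it.
Everything else can be placed before the agenda in some valid order, so the agenda can sit as late as position 6 − 2 = 4.

4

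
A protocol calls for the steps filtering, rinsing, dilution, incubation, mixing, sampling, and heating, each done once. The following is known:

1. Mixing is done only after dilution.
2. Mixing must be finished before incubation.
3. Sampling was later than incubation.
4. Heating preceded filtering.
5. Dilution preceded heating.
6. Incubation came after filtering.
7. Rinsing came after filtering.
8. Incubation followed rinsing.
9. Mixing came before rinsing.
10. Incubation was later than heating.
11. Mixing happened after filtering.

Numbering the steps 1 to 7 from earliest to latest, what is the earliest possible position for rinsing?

Dilution, filtering, heating, and mixing must all come before rinsing — 4 forced predecessors.
Nothing else is forced ahead of rinsing, so its earliest slot is position 4 + 1 = 5.

5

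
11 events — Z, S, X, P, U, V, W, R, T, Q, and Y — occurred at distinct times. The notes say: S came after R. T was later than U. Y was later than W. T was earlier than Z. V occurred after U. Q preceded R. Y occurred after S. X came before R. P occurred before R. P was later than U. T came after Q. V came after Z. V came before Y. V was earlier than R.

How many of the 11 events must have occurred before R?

Directly stated before R: P, Q, V, and X.
T reaches R via T → Z → V → R.
U reaches R via U → P → R.
Z reaches R via Z → V → R.
No chain forces S (or any of the others) ahead of R.
That's P, Q, T, U, V, X, and Z — 7 in all.

7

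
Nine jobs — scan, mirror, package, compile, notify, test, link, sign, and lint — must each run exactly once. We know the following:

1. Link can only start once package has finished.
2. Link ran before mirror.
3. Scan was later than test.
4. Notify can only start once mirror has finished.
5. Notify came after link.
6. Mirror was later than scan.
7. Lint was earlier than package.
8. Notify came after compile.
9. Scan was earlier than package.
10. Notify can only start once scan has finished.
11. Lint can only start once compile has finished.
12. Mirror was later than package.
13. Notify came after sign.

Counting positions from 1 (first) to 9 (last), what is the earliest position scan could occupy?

Test must come before scan — 1 forced predecessor.
Nothing else is forced ahead of scan, so its earliest slot is position 1 + 1 = 2.

2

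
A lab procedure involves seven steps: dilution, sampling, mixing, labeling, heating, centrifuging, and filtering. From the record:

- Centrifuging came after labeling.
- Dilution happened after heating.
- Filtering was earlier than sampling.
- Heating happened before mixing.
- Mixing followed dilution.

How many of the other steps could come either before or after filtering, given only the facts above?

5

Forced after filtering: sampling.
That leaves centrifuging, dilution, heating, labeling, and mixing with no forced order relative to filtering — 5.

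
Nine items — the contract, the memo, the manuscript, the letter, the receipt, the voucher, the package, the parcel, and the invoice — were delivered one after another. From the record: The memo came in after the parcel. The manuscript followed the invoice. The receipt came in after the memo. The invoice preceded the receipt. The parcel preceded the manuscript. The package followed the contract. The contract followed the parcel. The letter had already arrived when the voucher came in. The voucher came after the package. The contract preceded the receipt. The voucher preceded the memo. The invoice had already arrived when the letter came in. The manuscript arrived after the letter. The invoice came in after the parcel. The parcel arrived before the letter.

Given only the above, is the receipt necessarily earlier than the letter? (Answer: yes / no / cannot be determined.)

no

Tracing the constraints gives the letter → the voucher → the memo → the receipt, so the letter must come before the receipt.
That means the receipt cannot be before the letter.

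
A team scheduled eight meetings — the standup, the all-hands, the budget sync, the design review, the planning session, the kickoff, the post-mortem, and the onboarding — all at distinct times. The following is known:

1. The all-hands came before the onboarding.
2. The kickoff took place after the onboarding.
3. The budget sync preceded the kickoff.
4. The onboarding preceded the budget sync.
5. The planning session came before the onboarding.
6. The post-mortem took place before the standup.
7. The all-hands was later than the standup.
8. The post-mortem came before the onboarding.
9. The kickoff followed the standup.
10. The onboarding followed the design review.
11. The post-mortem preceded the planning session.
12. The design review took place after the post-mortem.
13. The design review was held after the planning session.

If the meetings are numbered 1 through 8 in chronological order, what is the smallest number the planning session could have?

2

The post-mortem must come before the planning session — 1 forced predecessor.
Nothing else is forced ahead of the planning session, so its earliest slot is position 1 + 1 = 2.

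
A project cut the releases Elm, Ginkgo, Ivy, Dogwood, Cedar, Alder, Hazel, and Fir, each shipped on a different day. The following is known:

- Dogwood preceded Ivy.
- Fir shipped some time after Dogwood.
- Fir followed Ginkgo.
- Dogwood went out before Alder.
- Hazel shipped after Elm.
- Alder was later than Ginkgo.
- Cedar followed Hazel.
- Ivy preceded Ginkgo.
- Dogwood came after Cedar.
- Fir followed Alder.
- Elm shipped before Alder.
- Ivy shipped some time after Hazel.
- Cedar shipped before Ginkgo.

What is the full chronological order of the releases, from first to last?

Elm, Hazel, Cedar, Dogwood, Ivy, Ginkgo, Alder, Fir

The constraints fix every adjacent pair, so only one ordering works:
Elm → Hazel → Cedar → Dogwood → Ivy → Ginkgo → Alder → Fir.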